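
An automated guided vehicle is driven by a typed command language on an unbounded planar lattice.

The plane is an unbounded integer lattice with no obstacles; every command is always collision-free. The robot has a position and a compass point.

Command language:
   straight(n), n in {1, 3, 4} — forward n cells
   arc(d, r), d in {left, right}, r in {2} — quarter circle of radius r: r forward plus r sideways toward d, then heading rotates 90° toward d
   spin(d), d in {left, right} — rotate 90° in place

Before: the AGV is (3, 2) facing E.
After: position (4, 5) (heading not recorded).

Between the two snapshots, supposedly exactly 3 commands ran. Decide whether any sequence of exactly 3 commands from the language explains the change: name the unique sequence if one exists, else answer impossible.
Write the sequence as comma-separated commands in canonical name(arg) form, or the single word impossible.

straight(1), spin(left), straight(3)

key: running straight(3) before straight(1) would end elsewhere — order is forced
initial: (3, 2) facing E
t=1 straight(1) ⇒ (4, 2) facing E
t=2 spin(left) ⇒ (4, 2) facing N
t=3 straight(3) ⇒ (4, 5) facing N
all 343 alternatives checked — unique.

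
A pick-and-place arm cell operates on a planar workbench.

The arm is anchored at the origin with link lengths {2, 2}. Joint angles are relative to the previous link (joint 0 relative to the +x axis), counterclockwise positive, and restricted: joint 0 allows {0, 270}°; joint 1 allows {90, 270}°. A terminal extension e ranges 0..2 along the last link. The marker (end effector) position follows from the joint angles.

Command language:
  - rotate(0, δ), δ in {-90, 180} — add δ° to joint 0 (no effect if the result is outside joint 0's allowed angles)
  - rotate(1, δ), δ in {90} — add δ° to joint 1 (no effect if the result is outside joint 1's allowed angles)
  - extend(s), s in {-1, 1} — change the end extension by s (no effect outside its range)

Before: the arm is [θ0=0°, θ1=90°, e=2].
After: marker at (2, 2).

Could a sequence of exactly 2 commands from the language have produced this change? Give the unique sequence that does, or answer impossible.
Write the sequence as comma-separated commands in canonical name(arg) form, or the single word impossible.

extend(-1), extend(-1)

begin: [θ0=0°, θ1=90°, e=2]
t=1 extend(-1) ⇒ [θ0=0°, θ1=90°, e=1]
t=2 extend(-1) ⇒ [θ0=0°, θ1=90°, e=0]
all 25 alternatives checked — unique.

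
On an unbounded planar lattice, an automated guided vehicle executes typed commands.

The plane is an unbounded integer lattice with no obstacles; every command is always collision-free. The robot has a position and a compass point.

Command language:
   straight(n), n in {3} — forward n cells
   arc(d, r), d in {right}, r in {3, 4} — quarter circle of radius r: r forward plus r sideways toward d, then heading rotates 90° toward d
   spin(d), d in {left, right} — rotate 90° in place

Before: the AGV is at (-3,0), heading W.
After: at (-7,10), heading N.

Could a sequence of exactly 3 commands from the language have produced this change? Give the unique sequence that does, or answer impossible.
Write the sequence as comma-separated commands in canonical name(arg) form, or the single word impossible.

key: position moved to (-7,10) AND the heading swung to N — translation plus rotation needed
t0: at (-3,0), heading W
t=1 arc(right, 4) ⇒ at (-7,4), heading N
t=2 straight(3) ⇒ at (-7,7), heading N
t=3 straight(3) ⇒ at (-7,10), heading N
uniquely the one of 125 3-step routes that fits.

arc(right, 4), straight(3), straight(3)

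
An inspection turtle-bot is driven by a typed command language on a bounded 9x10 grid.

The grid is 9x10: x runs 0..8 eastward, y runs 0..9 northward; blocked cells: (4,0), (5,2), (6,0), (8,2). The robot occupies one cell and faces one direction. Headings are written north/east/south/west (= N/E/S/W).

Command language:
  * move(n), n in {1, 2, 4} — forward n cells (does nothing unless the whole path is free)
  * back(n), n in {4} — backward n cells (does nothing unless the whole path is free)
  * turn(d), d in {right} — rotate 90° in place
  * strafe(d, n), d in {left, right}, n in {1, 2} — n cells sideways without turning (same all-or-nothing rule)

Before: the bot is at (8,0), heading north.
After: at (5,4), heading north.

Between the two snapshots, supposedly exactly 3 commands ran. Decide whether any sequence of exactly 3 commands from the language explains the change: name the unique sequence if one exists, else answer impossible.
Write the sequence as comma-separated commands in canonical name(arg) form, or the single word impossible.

strafe(left, 1), move(4), strafe(left, 2)

key: still facing N at the end — nothing in the sequence rotates
begin: at (8,0), heading north
t=1 strafe(left, 1) ⇒ at (7,0), heading north
t=2 move(4) ⇒ at (7,4), heading north
t=3 strafe(left, 2) ⇒ at (5,4), heading north
no other 3-command option fits: unique.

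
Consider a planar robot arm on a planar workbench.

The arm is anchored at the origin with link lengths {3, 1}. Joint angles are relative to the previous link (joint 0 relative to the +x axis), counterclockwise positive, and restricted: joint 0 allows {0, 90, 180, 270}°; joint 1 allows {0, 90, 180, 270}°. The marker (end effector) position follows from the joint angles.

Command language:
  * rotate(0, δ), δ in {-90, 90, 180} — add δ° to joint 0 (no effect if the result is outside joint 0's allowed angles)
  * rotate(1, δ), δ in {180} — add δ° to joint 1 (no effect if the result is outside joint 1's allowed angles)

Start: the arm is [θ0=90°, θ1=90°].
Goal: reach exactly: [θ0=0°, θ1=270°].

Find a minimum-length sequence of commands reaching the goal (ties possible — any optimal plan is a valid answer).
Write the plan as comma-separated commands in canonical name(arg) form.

begin: [θ0=90°, θ1=90°]
[1] after rotate(1, 180): [θ0=90°, θ1=270°]
[2] after rotate(0, -90): [θ0=0°, θ1=270°]
no 1-step plan works, so 2 is optimal.

rotate(1, 180), rotate(0, -90)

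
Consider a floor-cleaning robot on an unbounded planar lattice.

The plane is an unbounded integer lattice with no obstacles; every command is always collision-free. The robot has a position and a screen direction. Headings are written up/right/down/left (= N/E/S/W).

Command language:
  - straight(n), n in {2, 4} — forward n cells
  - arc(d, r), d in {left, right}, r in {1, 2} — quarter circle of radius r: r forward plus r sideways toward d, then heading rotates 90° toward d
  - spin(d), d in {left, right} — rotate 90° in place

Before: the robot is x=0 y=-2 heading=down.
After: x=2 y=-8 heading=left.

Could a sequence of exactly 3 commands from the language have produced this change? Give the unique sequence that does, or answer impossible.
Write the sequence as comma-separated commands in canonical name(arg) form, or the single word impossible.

arc(left, 2), arc(right, 2), arc(right, 2)

key: position moved to (2,-8) AND the heading swung to W — translation plus rotation needed
from: x=0 y=-2 heading=down
1. arc(left, 2) → x=2 y=-4 heading=right
2. arc(right, 2) → x=4 y=-6 heading=down
3. arc(right, 2) → x=2 y=-8 heading=left
all 512 alternatives checked — unique.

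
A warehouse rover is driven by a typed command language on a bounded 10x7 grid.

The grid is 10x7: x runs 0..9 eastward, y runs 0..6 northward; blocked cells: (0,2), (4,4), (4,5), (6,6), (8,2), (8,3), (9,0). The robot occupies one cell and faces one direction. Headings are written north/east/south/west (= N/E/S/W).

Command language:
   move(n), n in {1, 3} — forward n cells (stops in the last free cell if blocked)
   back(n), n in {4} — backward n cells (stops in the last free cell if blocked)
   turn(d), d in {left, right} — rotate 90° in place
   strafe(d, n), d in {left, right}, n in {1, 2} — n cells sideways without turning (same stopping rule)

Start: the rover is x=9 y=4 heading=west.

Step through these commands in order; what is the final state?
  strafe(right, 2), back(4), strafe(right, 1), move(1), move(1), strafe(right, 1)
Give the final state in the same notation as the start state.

x=7 y=6 heading=west

from: x=9 y=4 heading=west
step 1 (strafe(right, 2)): x=9 y=6 heading=west
step 2 (back(4)): x=9 y=6 heading=west
step 3 (strafe(right, 1)): x=9 y=6 heading=west
step 4 (move(1)): x=8 y=6 heading=west
step 5 (move(1)): x=7 y=6 heading=west
step 6 (strafe(right, 1)): x=7 y=6 heading=west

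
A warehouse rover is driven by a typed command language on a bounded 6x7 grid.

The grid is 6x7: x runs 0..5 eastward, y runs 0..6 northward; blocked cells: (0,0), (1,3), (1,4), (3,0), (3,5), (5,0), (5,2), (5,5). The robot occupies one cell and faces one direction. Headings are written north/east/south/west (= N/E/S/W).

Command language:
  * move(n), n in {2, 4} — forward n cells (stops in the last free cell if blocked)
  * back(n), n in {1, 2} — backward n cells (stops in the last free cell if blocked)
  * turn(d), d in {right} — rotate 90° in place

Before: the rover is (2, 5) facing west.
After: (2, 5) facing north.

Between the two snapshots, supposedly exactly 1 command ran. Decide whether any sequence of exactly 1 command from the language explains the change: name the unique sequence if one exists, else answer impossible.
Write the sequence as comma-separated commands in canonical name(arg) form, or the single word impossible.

turn(right)

key: (2,5) unchanged — the single command moves nothing
from: (2, 5) facing west
[1] after turn(right): (2, 5) facing north
all 5 alternatives checked — unique.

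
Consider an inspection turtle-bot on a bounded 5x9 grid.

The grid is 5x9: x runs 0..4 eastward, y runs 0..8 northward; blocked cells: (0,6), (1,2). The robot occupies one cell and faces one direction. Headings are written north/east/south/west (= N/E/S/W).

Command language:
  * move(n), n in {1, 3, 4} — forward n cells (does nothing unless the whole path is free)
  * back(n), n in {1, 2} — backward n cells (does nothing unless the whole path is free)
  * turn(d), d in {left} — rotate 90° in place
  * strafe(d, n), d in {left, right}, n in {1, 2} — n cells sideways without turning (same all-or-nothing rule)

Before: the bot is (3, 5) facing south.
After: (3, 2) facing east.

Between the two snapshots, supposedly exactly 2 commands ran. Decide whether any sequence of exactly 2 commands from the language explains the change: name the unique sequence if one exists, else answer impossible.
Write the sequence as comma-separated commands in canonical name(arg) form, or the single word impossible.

move(3), turn(left)

key: position moved to (3,2) AND the heading swung to E — translation plus rotation needed
begin: (3, 5) facing south
[1] after move(3): (3, 2) facing south
[2] after turn(left): (3, 2) facing east
no other 2-command option fits: unique.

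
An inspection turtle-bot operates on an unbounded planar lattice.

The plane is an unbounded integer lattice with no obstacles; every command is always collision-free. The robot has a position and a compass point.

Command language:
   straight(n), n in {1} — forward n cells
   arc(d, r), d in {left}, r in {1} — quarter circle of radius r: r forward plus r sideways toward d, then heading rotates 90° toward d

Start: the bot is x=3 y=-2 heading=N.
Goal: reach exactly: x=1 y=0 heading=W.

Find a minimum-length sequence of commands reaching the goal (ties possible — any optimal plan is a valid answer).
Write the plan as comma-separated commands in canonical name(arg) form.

initial: x=3 y=-2 heading=N
step 1 (straight(1)): x=3 y=-1 heading=N
step 2 (arc(left, 1)): x=2 y=0 heading=W
step 3 (straight(1)): x=1 y=0 heading=W
no 2-step plan works, so 3 is optimal.

straight(1), arc(left, 1), straight(1)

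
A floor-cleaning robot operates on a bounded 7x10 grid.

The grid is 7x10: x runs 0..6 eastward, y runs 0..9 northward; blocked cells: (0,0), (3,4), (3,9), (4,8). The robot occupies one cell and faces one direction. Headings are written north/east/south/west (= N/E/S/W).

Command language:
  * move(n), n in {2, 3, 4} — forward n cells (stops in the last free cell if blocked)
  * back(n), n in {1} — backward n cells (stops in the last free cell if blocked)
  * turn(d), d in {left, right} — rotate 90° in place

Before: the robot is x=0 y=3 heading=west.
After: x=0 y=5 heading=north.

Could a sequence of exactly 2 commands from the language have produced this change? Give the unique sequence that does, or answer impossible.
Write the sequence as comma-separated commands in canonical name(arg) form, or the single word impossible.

key: running move(2) before turn(right) would end elsewhere — order is forced
from: x=0 y=3 heading=west
t=1 turn(right) ⇒ x=0 y=3 heading=north
t=2 move(2) ⇒ x=0 y=5 heading=north
no other 2-command option fits: unique.

turn(right), move(2)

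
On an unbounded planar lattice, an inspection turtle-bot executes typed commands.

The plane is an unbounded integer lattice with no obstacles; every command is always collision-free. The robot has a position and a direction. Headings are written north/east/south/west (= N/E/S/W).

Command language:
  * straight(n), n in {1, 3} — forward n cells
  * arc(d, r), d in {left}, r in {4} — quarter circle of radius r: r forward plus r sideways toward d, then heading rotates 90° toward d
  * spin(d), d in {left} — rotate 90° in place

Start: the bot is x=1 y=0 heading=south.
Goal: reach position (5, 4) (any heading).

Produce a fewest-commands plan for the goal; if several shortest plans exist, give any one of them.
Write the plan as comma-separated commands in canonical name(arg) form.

spin(left), arc(left, 4)

from: x=1 y=0 heading=south
[1] after spin(left): x=1 y=0 heading=east
[2] after arc(left, 4): x=5 y=4 heading=north
nothing shorter than 2 reaches the goal.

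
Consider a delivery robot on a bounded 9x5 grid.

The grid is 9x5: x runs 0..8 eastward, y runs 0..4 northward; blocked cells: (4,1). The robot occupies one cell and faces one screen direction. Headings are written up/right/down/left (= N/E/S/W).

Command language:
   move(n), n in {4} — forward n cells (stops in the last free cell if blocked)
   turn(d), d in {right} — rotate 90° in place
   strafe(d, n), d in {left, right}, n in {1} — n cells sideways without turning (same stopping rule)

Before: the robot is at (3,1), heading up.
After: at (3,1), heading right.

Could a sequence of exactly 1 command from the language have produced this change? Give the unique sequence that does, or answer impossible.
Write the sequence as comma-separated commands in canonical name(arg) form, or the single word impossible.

turn(right)

key: (3,1) unchanged — the single command moves nothing
start: at (3,1), heading up
step 1 (turn(right)): at (3,1), heading right
no other 1-command option fits: unique.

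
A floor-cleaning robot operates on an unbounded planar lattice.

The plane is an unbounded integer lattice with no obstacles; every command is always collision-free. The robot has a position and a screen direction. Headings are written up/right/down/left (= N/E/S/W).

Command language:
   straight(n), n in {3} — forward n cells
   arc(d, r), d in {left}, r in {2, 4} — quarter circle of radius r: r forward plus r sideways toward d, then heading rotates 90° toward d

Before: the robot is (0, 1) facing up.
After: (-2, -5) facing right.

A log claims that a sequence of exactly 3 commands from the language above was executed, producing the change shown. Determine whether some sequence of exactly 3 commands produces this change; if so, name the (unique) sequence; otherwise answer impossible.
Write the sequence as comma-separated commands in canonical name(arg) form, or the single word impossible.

arc(left, 2), arc(left, 4), arc(left, 4)

key: cell and facing (now E) both changed — the 3 commands mix motion and turning
start: (0, 1) facing up
1. arc(left, 2) → (-2, 3) facing left
2. arc(left, 4) → (-6, -1) facing down
3. arc(left, 4) → (-2, -5) facing right
no rival 3-sequence matches.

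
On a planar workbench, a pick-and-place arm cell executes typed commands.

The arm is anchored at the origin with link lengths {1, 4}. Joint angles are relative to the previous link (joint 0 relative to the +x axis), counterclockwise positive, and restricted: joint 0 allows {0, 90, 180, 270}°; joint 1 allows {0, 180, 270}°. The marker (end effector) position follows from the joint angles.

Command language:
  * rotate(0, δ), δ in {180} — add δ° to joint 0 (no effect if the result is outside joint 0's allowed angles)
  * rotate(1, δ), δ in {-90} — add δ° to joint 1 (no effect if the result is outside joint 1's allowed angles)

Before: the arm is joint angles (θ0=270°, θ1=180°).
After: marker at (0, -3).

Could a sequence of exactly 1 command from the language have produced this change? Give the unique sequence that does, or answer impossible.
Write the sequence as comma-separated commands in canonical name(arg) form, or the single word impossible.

rotate(0, 180)

from: joint angles (θ0=270°, θ1=180°)
t=1 rotate(0, 180) ⇒ joint angles (θ0=90°, θ1=180°)
all 2 alternatives checked — unique.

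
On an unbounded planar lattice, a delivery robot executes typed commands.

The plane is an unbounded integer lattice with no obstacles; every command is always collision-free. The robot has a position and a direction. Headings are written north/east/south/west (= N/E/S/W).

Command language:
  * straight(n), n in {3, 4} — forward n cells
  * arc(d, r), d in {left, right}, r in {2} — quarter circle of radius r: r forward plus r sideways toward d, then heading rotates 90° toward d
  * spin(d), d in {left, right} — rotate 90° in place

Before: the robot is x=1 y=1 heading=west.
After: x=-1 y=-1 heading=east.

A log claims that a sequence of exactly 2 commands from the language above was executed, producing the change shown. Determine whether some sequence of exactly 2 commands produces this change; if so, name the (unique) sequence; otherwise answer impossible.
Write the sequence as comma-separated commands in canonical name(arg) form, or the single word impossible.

key: running spin(left) before arc(left, 2) would end elsewhere — order is forced
begin: x=1 y=1 heading=west
1. arc(left, 2) → x=-1 y=-1 heading=south
2. spin(left) → x=-1 y=-1 heading=east
no rival 2-sequence matches.

arc(left, 2), spin(left)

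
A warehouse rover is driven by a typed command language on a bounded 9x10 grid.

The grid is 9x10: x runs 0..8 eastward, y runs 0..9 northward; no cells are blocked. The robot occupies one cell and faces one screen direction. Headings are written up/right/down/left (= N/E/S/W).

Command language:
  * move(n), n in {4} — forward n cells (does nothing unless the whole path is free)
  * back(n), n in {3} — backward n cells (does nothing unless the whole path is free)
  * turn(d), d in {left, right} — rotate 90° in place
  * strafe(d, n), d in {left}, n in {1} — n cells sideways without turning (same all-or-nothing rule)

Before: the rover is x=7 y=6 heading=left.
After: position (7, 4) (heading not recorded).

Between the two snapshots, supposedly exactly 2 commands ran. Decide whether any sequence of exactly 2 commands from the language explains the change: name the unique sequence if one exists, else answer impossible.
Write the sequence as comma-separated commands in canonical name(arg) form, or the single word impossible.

strafe(left, 1), strafe(left, 1)

initial: x=7 y=6 heading=left
t=1 strafe(left, 1) ⇒ x=7 y=5 heading=left
t=2 strafe(left, 1) ⇒ x=7 y=4 heading=left
uniquely the one of 25 2-step routes that fits.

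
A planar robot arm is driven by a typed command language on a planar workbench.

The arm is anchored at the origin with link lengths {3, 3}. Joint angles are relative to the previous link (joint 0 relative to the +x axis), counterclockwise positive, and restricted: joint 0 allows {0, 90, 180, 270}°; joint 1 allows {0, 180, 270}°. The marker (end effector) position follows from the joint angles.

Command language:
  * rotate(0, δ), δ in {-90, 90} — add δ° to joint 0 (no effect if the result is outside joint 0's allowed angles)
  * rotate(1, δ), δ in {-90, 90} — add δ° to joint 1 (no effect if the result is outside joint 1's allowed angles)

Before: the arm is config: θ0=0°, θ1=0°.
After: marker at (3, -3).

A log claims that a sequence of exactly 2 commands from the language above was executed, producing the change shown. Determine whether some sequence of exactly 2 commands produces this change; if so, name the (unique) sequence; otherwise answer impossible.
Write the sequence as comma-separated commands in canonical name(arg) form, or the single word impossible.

rotate(1, 90), rotate(1, -90)

key: order matters: swapping rotate(1, 90) and rotate(1, -90) lands elsewhere
initial: config: θ0=0°, θ1=0°
t=1 rotate(1, 90) ⇒ config: θ0=0°, θ1=0°
t=2 rotate(1, -90) ⇒ config: θ0=0°, θ1=270°
no rival 2-sequence matches.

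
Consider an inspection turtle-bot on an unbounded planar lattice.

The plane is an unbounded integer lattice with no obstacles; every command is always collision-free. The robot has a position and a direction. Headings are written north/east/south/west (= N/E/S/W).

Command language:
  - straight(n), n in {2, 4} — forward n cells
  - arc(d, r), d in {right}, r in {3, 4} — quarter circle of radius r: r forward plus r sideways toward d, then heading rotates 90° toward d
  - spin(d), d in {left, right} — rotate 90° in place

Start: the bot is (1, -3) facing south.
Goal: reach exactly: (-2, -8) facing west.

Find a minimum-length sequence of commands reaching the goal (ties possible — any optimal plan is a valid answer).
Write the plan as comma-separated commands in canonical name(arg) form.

straight(2), arc(right, 3)

from: (1, -3) facing south
t=1 straight(2) ⇒ (1, -5) facing south
t=2 arc(right, 3) ⇒ (-2, -8) facing west
nothing shorter than 2 reaches the goal.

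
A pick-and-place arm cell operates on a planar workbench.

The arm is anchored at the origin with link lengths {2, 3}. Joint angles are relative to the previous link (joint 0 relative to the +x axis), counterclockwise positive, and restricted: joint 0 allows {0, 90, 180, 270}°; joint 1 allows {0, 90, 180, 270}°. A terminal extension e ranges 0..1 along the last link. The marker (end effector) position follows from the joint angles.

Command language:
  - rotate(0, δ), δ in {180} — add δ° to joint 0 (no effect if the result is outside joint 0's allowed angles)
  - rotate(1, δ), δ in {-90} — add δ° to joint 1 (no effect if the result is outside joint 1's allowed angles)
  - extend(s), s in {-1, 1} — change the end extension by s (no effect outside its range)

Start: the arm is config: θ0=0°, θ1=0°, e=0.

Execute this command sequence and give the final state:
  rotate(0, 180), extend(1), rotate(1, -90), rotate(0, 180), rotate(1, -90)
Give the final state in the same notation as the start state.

start: config: θ0=0°, θ1=0°, e=0
1. rotate(0, 180) → config: θ0=180°, θ1=0°, e=0
2. extend(1) → config: θ0=180°, θ1=0°, e=1
3. rotate(1, -90) → config: θ0=180°, θ1=270°, e=1
4. rotate(0, 180) → config: θ0=0°, θ1=270°, e=1
5. rotate(1, -90) → config: θ0=0°, θ1=180°, e=1

config: θ0=0°, θ1=180°, e=1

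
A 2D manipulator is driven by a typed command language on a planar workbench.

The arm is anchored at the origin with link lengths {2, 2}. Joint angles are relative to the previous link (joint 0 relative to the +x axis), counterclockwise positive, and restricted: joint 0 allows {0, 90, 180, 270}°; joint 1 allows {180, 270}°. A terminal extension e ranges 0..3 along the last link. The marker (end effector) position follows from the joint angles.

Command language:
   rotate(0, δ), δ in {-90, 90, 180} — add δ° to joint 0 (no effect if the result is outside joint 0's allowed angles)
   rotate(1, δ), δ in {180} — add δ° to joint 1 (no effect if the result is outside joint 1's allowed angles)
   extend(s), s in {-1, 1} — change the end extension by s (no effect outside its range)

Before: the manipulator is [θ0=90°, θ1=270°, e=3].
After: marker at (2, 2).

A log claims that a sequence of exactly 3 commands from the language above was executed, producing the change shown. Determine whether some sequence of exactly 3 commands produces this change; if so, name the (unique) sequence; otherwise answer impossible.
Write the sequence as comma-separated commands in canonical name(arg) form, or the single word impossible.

extend(-1), extend(-1), extend(-1)

from: [θ0=90°, θ1=270°, e=3]
step 1 (extend(-1)): [θ0=90°, θ1=270°, e=2]
step 2 (extend(-1)): [θ0=90°, θ1=270°, e=1]
step 3 (extend(-1)): [θ0=90°, θ1=270°, e=0]
no other 3-command option fits: unique.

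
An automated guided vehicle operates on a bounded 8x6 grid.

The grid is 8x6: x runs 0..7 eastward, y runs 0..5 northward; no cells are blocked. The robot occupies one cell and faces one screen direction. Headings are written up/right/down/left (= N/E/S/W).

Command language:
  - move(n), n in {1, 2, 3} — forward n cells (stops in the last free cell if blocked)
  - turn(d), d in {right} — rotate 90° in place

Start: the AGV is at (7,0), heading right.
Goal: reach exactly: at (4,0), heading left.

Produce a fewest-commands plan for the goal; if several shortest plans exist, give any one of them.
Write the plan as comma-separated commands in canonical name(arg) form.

turn(right), turn(right), move(3)

from: at (7,0), heading right
1. turn(right) → at (7,0), heading down
2. turn(right) → at (7,0), heading left
3. move(3) → at (4,0), heading left
shorter routes all fall short; 3 is best.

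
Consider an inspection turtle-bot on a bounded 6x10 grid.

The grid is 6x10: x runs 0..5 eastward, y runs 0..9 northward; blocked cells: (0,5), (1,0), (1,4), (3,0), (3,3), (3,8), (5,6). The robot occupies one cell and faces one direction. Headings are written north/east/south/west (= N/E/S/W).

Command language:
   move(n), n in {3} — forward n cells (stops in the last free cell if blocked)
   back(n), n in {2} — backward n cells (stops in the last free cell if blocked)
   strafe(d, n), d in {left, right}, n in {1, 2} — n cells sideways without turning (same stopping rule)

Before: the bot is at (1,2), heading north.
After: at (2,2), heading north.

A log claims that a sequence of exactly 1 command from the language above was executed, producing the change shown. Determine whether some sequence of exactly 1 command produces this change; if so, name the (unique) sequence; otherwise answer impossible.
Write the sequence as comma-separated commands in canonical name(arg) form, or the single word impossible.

key: heading stays N — the single command does not turn
from: at (1,2), heading north
1. strafe(right, 1) → at (2,2), heading north
no other 1-command option fits: unique.

strafe(right, 1)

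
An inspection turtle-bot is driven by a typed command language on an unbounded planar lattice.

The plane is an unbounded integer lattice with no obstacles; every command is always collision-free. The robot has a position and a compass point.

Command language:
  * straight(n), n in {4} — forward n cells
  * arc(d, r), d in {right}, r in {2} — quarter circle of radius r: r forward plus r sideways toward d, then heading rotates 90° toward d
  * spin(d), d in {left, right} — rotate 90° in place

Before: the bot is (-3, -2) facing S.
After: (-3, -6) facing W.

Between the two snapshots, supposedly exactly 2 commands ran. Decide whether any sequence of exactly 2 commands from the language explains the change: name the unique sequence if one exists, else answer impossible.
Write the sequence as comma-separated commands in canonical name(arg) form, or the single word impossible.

key: order matters: swapping straight(4) and spin(right) lands elsewhere
begin: (-3, -2) facing S
step 1 (straight(4)): (-3, -6) facing S
step 2 (spin(right)): (-3, -6) facing W
no other 2-command option fits: unique.

straight(4), spin(right)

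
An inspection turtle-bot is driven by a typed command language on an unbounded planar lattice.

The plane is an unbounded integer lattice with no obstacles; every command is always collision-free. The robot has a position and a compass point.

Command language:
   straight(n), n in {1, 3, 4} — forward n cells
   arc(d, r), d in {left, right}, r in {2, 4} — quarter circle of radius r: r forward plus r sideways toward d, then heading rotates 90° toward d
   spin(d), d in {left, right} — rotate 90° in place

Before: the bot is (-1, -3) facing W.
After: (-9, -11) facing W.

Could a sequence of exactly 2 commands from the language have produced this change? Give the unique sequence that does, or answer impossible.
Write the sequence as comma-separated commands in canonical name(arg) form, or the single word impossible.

key: still facing W at the end — net rotation zero over 2 steps
begin: (-1, -3) facing W
1. arc(left, 4) → (-5, -7) facing S
2. arc(right, 4) → (-9, -11) facing W
all 81 alternatives checked — unique.

arc(left, 4), arc(right, 4)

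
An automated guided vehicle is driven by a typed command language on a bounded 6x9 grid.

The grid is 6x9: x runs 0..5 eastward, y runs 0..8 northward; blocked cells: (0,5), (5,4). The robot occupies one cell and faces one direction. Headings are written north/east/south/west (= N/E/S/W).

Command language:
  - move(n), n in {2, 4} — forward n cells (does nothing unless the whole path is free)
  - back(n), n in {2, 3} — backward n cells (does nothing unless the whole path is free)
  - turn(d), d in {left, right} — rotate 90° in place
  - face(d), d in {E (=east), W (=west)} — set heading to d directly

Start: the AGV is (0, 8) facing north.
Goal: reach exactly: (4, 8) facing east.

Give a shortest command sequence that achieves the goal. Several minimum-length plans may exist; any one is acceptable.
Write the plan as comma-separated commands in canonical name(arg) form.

turn(right), move(4)

initial: (0, 8) facing north
1. turn(right) → (0, 8) facing east
2. move(4) → (4, 8) facing east
no 1-step plan works, so 2 is optimal.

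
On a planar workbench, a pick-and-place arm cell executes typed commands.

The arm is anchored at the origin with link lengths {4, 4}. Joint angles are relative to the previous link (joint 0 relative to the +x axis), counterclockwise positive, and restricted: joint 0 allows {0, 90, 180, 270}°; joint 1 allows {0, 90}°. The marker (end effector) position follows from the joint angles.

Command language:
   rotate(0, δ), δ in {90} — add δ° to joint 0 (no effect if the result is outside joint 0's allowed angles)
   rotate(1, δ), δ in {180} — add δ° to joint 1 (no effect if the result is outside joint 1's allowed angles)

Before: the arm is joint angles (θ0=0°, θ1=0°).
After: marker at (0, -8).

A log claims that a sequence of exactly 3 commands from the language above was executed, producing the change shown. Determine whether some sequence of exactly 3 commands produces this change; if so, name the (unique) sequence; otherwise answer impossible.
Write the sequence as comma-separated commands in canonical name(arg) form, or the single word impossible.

begin: joint angles (θ0=0°, θ1=0°)
t=1 rotate(0, 90) ⇒ joint angles (θ0=90°, θ1=0°)
t=2 rotate(0, 90) ⇒ joint angles (θ0=180°, θ1=0°)
t=3 rotate(0, 90) ⇒ joint angles (θ0=270°, θ1=0°)
no other 3-command option fits: unique.

rotate(0, 90), rotate(0, 90), rotate(0, 90)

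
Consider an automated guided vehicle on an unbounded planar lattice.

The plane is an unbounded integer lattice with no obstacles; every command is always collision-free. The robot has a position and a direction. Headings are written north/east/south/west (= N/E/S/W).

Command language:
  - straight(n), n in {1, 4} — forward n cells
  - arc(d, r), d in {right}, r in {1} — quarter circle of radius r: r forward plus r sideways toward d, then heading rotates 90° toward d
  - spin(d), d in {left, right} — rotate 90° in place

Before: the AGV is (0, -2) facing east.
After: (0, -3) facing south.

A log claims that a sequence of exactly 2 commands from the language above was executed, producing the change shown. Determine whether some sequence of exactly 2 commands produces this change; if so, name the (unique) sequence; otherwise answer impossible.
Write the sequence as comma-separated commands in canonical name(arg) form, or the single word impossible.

spin(right), straight(1)

key: running straight(1) before spin(right) would end elsewhere — order is forced
begin: (0, -2) facing east
t=1 spin(right) ⇒ (0, -2) facing south
t=2 straight(1) ⇒ (0, -3) facing south
uniquely the one of 25 2-step routes that fits.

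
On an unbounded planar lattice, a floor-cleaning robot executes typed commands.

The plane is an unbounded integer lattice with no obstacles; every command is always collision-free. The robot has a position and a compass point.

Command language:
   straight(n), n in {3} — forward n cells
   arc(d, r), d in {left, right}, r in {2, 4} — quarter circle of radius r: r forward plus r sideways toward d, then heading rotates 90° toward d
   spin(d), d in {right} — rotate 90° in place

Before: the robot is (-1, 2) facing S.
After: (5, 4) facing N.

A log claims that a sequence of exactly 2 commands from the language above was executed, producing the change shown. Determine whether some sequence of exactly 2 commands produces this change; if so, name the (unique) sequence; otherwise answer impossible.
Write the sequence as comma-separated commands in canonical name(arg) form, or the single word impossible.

arc(left, 2), arc(left, 4)

key: running arc(left, 4) before arc(left, 2) would end elsewhere — order is forced
begin: (-1, 2) facing S
step 1 (arc(left, 2)): (1, 0) facing E
step 2 (arc(left, 4)): (5, 4) facing N
uniquely the one of 36 2-step routes that fits.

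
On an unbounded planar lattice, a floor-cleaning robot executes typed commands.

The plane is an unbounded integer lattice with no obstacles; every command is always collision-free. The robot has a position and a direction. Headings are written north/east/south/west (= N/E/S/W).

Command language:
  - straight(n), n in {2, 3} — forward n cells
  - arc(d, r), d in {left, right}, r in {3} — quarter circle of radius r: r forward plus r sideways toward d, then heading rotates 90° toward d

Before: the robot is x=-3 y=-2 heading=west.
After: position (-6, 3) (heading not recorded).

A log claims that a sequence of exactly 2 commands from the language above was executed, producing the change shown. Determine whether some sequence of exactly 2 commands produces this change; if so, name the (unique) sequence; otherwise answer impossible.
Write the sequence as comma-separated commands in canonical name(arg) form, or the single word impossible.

arc(right, 3), straight(2)

key: order matters: swapping arc(right, 3) and straight(2) lands elsewhere
start: x=-3 y=-2 heading=west
[1] after arc(right, 3): x=-6 y=1 heading=north
[2] after straight(2): x=-6 y=3 heading=north
no rival 2-sequence matches.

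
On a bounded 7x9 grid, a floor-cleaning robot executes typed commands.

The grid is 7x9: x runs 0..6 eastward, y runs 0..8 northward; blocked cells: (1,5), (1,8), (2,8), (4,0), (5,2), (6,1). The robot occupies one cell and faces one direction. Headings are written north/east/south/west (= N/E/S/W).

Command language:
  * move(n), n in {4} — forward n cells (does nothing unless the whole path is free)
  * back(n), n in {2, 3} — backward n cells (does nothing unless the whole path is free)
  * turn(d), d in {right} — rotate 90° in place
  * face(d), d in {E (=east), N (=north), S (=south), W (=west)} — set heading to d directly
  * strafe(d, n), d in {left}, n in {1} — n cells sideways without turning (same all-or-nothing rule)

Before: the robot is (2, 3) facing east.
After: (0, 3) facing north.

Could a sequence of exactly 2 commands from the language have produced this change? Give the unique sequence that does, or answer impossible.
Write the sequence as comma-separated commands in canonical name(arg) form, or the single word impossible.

key: running face(N) before back(2) would end elsewhere — order is forced
initial: (2, 3) facing east
step 1 (back(2)): (0, 3) facing east
step 2 (face(N)): (0, 3) facing north
no rival 2-sequence matches.

back(2), face(N)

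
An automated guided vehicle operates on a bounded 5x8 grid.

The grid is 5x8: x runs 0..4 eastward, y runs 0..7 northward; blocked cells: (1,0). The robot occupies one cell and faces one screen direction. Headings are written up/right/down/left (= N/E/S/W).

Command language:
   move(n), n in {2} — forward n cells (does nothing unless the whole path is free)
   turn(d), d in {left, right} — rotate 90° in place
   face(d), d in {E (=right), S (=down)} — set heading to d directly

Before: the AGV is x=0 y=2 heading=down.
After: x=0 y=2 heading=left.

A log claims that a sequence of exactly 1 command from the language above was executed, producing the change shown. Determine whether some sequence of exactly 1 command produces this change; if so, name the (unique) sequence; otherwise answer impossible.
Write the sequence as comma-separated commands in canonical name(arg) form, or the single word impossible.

key: parked at (0,2) the whole time — nothing moves the robot
begin: x=0 y=2 heading=down
t=1 turn(right) ⇒ x=0 y=2 heading=left
uniquely the one of 5 1-step routes that fits.

turn(right)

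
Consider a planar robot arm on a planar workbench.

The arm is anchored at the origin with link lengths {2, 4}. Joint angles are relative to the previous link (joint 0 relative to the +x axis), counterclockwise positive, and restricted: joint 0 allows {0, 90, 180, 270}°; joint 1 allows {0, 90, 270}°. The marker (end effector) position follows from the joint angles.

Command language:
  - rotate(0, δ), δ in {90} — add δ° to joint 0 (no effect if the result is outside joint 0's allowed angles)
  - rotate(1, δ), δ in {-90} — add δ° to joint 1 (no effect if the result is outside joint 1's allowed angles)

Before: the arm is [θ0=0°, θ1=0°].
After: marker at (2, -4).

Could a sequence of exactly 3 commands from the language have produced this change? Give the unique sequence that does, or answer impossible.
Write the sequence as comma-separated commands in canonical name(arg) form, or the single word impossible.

rotate(1, -90), rotate(1, -90), rotate(1, -90)

t0: [θ0=0°, θ1=0°]
[1] after rotate(1, -90): [θ0=0°, θ1=270°]
[2] after rotate(1, -90): [θ0=0°, θ1=270°]
[3] after rotate(1, -90): [θ0=0°, θ1=270°]
no other 3-command option fits: unique.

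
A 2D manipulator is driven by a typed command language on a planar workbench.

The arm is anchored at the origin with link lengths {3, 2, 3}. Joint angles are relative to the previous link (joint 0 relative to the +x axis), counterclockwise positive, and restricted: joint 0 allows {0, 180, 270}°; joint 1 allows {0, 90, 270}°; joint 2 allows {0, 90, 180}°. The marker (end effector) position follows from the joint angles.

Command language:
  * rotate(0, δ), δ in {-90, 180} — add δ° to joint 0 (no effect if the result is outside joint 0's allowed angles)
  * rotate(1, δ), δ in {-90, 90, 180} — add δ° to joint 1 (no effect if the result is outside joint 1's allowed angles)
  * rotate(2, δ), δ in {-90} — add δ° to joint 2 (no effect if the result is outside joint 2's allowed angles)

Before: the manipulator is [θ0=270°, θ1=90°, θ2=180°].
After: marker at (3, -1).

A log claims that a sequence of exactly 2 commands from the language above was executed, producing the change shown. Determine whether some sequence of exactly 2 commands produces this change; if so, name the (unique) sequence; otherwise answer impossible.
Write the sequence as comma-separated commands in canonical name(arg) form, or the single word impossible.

key: order matters: swapping rotate(0, -90) and rotate(0, 180) lands elsewhere
t0: [θ0=270°, θ1=90°, θ2=180°]
1. rotate(0, -90) → [θ0=180°, θ1=90°, θ2=180°]
2. rotate(0, 180) → [θ0=0°, θ1=90°, θ2=180°]
no other 2-command option fits: unique.

rotate(0, -90), rotate(0, 180)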